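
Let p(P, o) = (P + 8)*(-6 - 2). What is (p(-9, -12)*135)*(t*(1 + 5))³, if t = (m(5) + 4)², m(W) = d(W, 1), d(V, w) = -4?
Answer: 0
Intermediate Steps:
m(W) = -4
p(P, o) = -64 - 8*P (p(P, o) = (8 + P)*(-8) = -64 - 8*P)
t = 0 (t = (-4 + 4)² = 0² = 0)
(p(-9, -12)*135)*(t*(1 + 5))³ = ((-64 - 8*(-9))*135)*(0*(1 + 5))³ = ((-64 + 72)*135)*(0*6)³ = (8*135)*0³ = 1080*0 = 0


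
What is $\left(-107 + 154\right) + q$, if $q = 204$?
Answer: $251$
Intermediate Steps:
$\left(-107 + 154\right) + q = \left(-107 + 154\right) + 204 = 47 + 204 = 251$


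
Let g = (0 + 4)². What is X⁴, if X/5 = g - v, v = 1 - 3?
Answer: 65610000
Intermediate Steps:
v = -2
g = 16 (g = 4² = 16)
X = 90 (X = 5*(16 - 1*(-2)) = 5*(16 + 2) = 5*18 = 90)
X⁴ = 90⁴ = 65610000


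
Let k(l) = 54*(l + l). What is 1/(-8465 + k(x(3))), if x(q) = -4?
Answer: -1/8897 ≈ -0.00011240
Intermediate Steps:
k(l) = 108*l (k(l) = 54*(2*l) = 108*l)
1/(-8465 + k(x(3))) = 1/(-8465 + 108*(-4)) = 1/(-8465 - 432) = 1/(-8897) = -1/8897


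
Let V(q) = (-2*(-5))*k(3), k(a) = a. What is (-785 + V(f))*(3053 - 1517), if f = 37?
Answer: -1159680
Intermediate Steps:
V(q) = 30 (V(q) = -2*(-5)*3 = 10*3 = 30)
(-785 + V(f))*(3053 - 1517) = (-785 + 30)*(3053 - 1517) = -755*1536 = -1159680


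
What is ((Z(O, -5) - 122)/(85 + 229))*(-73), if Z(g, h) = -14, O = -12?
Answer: 4964/157 ≈ 31.618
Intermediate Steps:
((Z(O, -5) - 122)/(85 + 229))*(-73) = ((-14 - 122)/(85 + 229))*(-73) = -136/314*(-73) = -136*1/314*(-73) = -68/157*(-73) = 4964/157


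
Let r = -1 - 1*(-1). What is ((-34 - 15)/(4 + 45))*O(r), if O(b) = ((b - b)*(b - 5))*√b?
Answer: 0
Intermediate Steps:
r = 0 (r = -1 + 1 = 0)
O(b) = 0 (O(b) = (0*(-5 + b))*√b = 0*√b = 0)
((-34 - 15)/(4 + 45))*O(r) = ((-34 - 15)/(4 + 45))*0 = -49/49*0 = -49*1/49*0 = -1*0 = 0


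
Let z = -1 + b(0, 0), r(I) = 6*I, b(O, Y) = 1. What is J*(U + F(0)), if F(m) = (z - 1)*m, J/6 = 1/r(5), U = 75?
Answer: 15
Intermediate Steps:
z = 0 (z = -1 + 1 = 0)
J = ⅕ (J = 6/((6*5)) = 6/30 = 6*(1/30) = ⅕ ≈ 0.20000)
F(m) = -m (F(m) = (0 - 1)*m = -m)
J*(U + F(0)) = (75 - 1*0)/5 = (75 + 0)/5 = (⅕)*75 = 15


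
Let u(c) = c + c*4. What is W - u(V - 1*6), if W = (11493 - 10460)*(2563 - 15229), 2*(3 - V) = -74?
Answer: -13084148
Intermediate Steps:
V = 40 (V = 3 - ½*(-74) = 3 + 37 = 40)
W = -13083978 (W = 1033*(-12666) = -13083978)
u(c) = 5*c (u(c) = c + 4*c = 5*c)
W - u(V - 1*6) = -13083978 - 5*(40 - 1*6) = -13083978 - 5*(40 - 6) = -13083978 - 5*34 = -13083978 - 1*170 = -13083978 - 170 = -13084148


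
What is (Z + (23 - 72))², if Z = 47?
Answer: 4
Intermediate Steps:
(Z + (23 - 72))² = (47 + (23 - 72))² = (47 - 49)² = (-2)² = 4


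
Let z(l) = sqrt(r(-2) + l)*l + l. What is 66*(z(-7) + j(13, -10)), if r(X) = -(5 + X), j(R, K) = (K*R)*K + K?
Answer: 84678 - 462*I*sqrt(10) ≈ 84678.0 - 1461.0*I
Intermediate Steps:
j(R, K) = K + R*K**2 (j(R, K) = R*K**2 + K = K + R*K**2)
r(X) = -5 - X
z(l) = l + l*sqrt(-3 + l) (z(l) = sqrt((-5 - 1*(-2)) + l)*l + l = sqrt((-5 + 2) + l)*l + l = sqrt(-3 + l)*l + l = l*sqrt(-3 + l) + l = l + l*sqrt(-3 + l))
66*(z(-7) + j(13, -10)) = 66*(-7*(1 + sqrt(-3 - 7)) - 10*(1 - 10*13)) = 66*(-7*(1 + sqrt(-10)) - 10*(1 - 130)) = 66*(-7*(1 + I*sqrt(10)) - 10*(-129)) = 66*((-7 - 7*I*sqrt(10)) + 1290) = 66*(1283 - 7*I*sqrt(10)) = 84678 - 462*I*sqrt(10)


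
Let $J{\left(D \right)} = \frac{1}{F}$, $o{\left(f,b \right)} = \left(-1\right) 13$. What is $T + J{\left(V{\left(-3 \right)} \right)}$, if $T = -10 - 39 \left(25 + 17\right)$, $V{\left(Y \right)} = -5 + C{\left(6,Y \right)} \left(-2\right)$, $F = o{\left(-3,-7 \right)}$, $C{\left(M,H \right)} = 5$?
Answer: $- \frac{21425}{13} \approx -1648.1$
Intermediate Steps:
$o{\left(f,b \right)} = -13$
$F = -13$
$V{\left(Y \right)} = -15$ ($V{\left(Y \right)} = -5 + 5 \left(-2\right) = -5 - 10 = -15$)
$J{\left(D \right)} = - \frac{1}{13}$ ($J{\left(D \right)} = \frac{1}{-13} = - \frac{1}{13}$)
$T = -1648$ ($T = -10 - 1638 = -1648$)
$T + J{\left(V{\left(-3 \right)} \right)} = -1648 - \frac{1}{13} = - \frac{21425}{13}$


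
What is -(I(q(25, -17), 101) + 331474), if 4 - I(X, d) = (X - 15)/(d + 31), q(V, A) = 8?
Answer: -43755103/132 ≈ -3.3148e+5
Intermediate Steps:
I(X, d) = 4 - (-15 + X)/(31 + d) (I(X, d) = 4 - (X - 15)/(d + 31) = 4 - (-15 + X)/(31 + d))
-(I(q(25, -17), 101) + 331474) = -((139 - 1*8 + 4*101)/(31 + 101) + 331474) = -((139 - 8 + 404)/132 + 331474) = -((1/132)*535 + 331474) = -(535/132 + 331474) = -1*43755103/132 = -43755103/132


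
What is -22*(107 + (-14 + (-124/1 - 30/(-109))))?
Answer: 73678/109 ≈ 675.95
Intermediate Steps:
-22*(107 + (-14 + (-124/1 - 30/(-109)))) = -22*(107 + (-14 + (-124*1 - 30*(-1/109)))) = -22*(107 + (-14 + (-124 + 30/109))) = -22*(107 + (-14 - 13486/109)) = -22*(107 - 15012/109) = -22*(-3349/109) = 73678/109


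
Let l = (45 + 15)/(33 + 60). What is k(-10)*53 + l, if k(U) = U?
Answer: -16410/31 ≈ -529.35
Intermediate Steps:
l = 20/31 (l = 60/93 = 60*(1/93) = 20/31 ≈ 0.64516)
k(-10)*53 + l = -10*53 + 20/31 = -530 + 20/31 = -16410/31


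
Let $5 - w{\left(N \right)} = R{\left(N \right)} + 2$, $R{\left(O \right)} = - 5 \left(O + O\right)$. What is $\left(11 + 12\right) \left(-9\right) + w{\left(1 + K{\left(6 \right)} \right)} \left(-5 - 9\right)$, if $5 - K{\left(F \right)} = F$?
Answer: $-249$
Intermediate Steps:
$K{\left(F \right)} = 5 - F$
$R{\left(O \right)} = - 10 O$ ($R{\left(O \right)} = - 5 \cdot 2 O = - 10 O$)
$w{\left(N \right)} = 3 + 10 N$ ($w{\left(N \right)} = 5 - \left(- 10 N + 2\right) = 5 - \left(2 - 10 N\right) = 5 + \left(-2 + 10 N\right) = 3 + 10 N$)
$\left(11 + 12\right) \left(-9\right) + w{\left(1 + K{\left(6 \right)} \right)} \left(-5 - 9\right) = \left(11 + 12\right) \left(-9\right) + \left(3 + 10 \left(1 + \left(5 - 6\right)\right)\right) \left(-5 - 9\right) = 23 \left(-9\right) + \left(3 + 10 \left(1 + \left(5 - 6\right)\right)\right) \left(-14\right) = -207 + \left(3 + 10 \left(1 - 1\right)\right) \left(-14\right) = -207 + \left(3 + 10 \cdot 0\right) \left(-14\right) = -207 + \left(3 + 0\right) \left(-14\right) = -207 + 3 \left(-14\right) = -207 - 42 = -249$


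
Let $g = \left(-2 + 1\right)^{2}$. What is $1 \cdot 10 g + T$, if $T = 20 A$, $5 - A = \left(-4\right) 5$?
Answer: $510$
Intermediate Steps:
$A = 25$ ($A = 5 - \left(-4\right) 5 = 5 - -20 = 5 + 20 = 25$)
$g = 1$ ($g = \left(-1\right)^{2} = 1$)
$T = 500$ ($T = 20 \cdot 25 = 500$)
$1 \cdot 10 g + T = 1 \cdot 10 \cdot 1 + 500 = 10 \cdot 1 + 500 = 10 + 500 = 510$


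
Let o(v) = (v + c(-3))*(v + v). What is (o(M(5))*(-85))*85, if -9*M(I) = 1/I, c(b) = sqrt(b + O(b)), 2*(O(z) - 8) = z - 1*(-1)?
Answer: 51442/81 ≈ 635.09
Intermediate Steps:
O(z) = 17/2 + z/2 (O(z) = 8 + (z - 1*(-1))/2 = 8 + (z + 1)/2 = 8 + (1 + z)/2 = 8 + (1/2 + z/2) = 17/2 + z/2)
c(b) = sqrt(17/2 + 3*b/2) (c(b) = sqrt(b + (17/2 + b/2)) = sqrt(17/2 + 3*b/2))
M(I) = -1/(9*I)
o(v) = 2*v*(2 + v) (o(v) = (v + sqrt(34 + 6*(-3))/2)*(v + v) = (v + sqrt(34 - 18)/2)*(2*v) = (v + sqrt(16)/2)*(2*v) = (v + (1/2)*4)*(2*v) = (v + 2)*(2*v) = (2 + v)*(2*v) = 2*v*(2 + v))
(o(M(5))*(-85))*85 = ((2*(-1/9/5)*(2 - 1/9/5))*(-85))*85 = ((2*(-1/9*1/5)*(2 - 1/9*1/5))*(-85))*85 = ((2*(-1/45)*(2 - 1/45))*(-85))*85 = ((2*(-1/45)*(89/45))*(-85))*85 = -178/2025*(-85)*85 = (3026/405)*85 = 51442/81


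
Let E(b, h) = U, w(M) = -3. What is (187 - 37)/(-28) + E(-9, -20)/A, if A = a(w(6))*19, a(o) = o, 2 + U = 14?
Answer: -1481/266 ≈ -5.5677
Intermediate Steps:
U = 12 (U = -2 + 14 = 12)
E(b, h) = 12
A = -57 (A = -3*19 = -57)
(187 - 37)/(-28) + E(-9, -20)/A = (187 - 37)/(-28) + 12/(-57) = 150*(-1/28) + 12*(-1/57) = -75/14 - 4/19 = -1481/266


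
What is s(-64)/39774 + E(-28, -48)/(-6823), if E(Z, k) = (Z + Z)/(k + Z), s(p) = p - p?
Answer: -14/129637 ≈ -0.00010799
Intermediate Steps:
s(p) = 0
E(Z, k) = 2*Z/(Z + k) (E(Z, k) = (2*Z)/(Z + k) = 2*Z/(Z + k))
s(-64)/39774 + E(-28, -48)/(-6823) = 0/39774 + (2*(-28)/(-28 - 48))/(-6823) = 0*(1/39774) + (2*(-28)/(-76))*(-1/6823) = 0 + (2*(-28)*(-1/76))*(-1/6823) = 0 + (14/19)*(-1/6823) = 0 - 14/129637 = -14/129637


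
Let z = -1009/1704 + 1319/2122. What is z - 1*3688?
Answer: -6667644233/1807944 ≈ -3688.0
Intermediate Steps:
z = 53239/1807944 (z = -1009*1/1704 + 1319*(1/2122) = -1009/1704 + 1319/2122 = 53239/1807944 ≈ 0.029447)
z - 1*3688 = 53239/1807944 - 1*3688 = 53239/1807944 - 3688 = -6667644233/1807944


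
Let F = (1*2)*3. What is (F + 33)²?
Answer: 1521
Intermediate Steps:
F = 6 (F = 2*3 = 6)
(F + 33)² = (6 + 33)² = 39² = 1521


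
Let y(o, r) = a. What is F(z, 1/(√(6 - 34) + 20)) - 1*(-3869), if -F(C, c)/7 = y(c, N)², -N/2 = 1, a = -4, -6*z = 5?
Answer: 3757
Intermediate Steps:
z = -⅚ (z = -⅙*5 = -⅚ ≈ -0.83333)
N = -2 (N = -2*1 = -2)
y(o, r) = -4
F(C, c) = -112 (F(C, c) = -7*(-4)² = -7*16 = -112)
F(z, 1/(√(6 - 34) + 20)) - 1*(-3869) = -112 - 1*(-3869) = -112 + 3869 = 3757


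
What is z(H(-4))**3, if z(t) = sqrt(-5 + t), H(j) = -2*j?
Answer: 3*sqrt(3) ≈ 5.1962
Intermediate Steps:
z(H(-4))**3 = (sqrt(-5 - 2*(-4)))**3 = (sqrt(-5 + 8))**3 = (sqrt(3))**3 = 3*sqrt(3)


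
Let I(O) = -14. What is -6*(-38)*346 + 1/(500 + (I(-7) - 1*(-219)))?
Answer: 55616041/705 ≈ 78888.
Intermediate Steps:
-6*(-38)*346 + 1/(500 + (I(-7) - 1*(-219))) = -6*(-38)*346 + 1/(500 + (-14 - 1*(-219))) = 228*346 + 1/(500 + (-14 + 219)) = 78888 + 1/(500 + 205) = 78888 + 1/705 = 55616041/705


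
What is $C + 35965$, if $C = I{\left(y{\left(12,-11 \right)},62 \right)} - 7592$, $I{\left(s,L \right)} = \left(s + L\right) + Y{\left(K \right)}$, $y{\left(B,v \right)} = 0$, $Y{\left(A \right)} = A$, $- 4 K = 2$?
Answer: $\frac{56869}{2} \approx 28435.0$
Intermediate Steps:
$K = - \frac{1}{2}$ ($K = \left(- \frac{1}{4}\right) 2 = - \frac{1}{2} \approx -0.5$)
$I{\left(s,L \right)} = - \frac{1}{2} + L + s$ ($I{\left(s,L \right)} = \left(s + L\right) - \frac{1}{2} = \left(L + s\right) - \frac{1}{2} = - \frac{1}{2} + L + s$)
$C = - \frac{15061}{2}$ ($C = \left(- \frac{1}{2} + 62 + 0\right) - 7592 = \frac{123}{2} - 7592 = - \frac{15061}{2} \approx -7530.5$)
$C + 35965 = - \frac{15061}{2} + 35965 = \frac{56869}{2}$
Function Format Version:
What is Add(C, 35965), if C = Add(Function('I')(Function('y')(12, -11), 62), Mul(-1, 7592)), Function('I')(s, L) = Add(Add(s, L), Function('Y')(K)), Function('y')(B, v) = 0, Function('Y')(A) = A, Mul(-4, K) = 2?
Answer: Rational(56869, 2) ≈ 28435.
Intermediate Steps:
K = Rational(-1, 2) (K = Mul(Rational(-1, 4), 2) = Rational(-1, 2) ≈ -0.50000)
Function('I')(s, L) = Add(Rational(-1, 2), L, s) (Function('I')(s, L) = Add(Add(s, L), Rational(-1, 2)) = Add(Add(L, s), Rational(-1, 2)) = Add(Rational(-1, 2), L, s))
C = Rational(-15061, 2) (C = Add(Add(Rational(-1, 2), 62, 0), Mul(-1, 7592)) = Add(Rational(123, 2), -7592) = Rational(-15061, 2) ≈ -7530.5)
Add(C, 35965) = Add(Rational(-15061, 2), 35965) = Rational(56869, 2)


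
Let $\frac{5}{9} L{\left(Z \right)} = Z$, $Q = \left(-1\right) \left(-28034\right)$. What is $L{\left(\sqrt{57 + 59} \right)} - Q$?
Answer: $-28034 + \frac{18 \sqrt{29}}{5} \approx -28015.0$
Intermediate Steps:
$Q = 28034$
$L{\left(Z \right)} = \frac{9 Z}{5}$
$L{\left(\sqrt{57 + 59} \right)} - Q = \frac{9 \sqrt{57 + 59}}{5} - 28034 = \frac{9 \sqrt{116}}{5} - 28034 = \frac{9 \cdot 2 \sqrt{29}}{5} - 28034 = \frac{18 \sqrt{29}}{5} - 28034 = -28034 + \frac{18 \sqrt{29}}{5}$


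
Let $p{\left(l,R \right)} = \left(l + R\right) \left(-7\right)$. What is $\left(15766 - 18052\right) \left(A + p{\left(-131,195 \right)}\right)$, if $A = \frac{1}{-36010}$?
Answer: $\frac{18439425783}{18005} \approx 1.0241 \cdot 10^{6}$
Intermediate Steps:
$p{\left(l,R \right)} = - 7 R - 7 l$ ($p{\left(l,R \right)} = \left(R + l\right) \left(-7\right) = - 7 R - 7 l$)
$A = - \frac{1}{36010} \approx -2.777 \cdot 10^{-5}$
$\left(15766 - 18052\right) \left(A + p{\left(-131,195 \right)}\right) = \left(15766 - 18052\right) \left(- \frac{1}{36010} - 448\right) = - 2286 \left(- \frac{1}{36010} + \left(-1365 + 917\right)\right) = - 2286 \left(- \frac{1}{36010} - 448\right) = \left(-2286\right) \left(- \frac{16132481}{36010}\right) = \frac{18439425783}{18005}$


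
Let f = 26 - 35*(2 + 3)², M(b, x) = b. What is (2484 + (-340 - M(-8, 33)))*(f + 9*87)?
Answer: -142032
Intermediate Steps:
f = -849 (f = 26 - 35*5² = 26 - 35*25 = 26 - 875 = -849)
(2484 + (-340 - M(-8, 33)))*(f + 9*87) = (2484 + (-340 - 1*(-8)))*(-849 + 9*87) = (2484 + (-340 + 8))*(-849 + 783) = (2484 - 332)*(-66) = 2152*(-66) = -142032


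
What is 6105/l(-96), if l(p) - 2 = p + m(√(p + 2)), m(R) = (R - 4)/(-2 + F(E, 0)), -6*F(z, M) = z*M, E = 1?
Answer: -224664/3395 + 1221*I*√94/3395 ≈ -66.175 + 3.4869*I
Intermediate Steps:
F(z, M) = -M*z/6 (F(z, M) = -z*M/6 = -M*z/6)
m(R) = 2 - R/2 (m(R) = (R - 4)/(-2 - ⅙*0*1) = (-4 + R)/(-2 + 0) = (-4 + R)/(-2) = (-4 + R)*(-½) = 2 - R/2)
l(p) = 4 + p - √(2 + p)/2 (l(p) = 2 + (p + (2 - √(p + 2)/2)) = 2 + (p + (2 - √(2 + p)/2)) = 2 + (2 + p - √(2 + p)/2) = 4 + p - √(2 + p)/2)
6105/l(-96) = 6105/(4 - 96 - √(2 - 96)/2) = 6105/(4 - 96 - I*√94/2) = 6105/(-92 - I*√94/2)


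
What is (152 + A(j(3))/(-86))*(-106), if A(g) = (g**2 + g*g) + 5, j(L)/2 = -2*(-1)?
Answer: -690855/43 ≈ -16066.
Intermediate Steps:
j(L) = 4 (j(L) = 2*(-2*(-1)) = 2*2 = 4)
A(g) = 5 + 2*g**2 (A(g) = (g**2 + g**2) + 5 = 2*g**2 + 5 = 5 + 2*g**2)
(152 + A(j(3))/(-86))*(-106) = (152 + (5 + 2*4**2)/(-86))*(-106) = (152 + (5 + 2*16)*(-1/86))*(-106) = (152 + (5 + 32)*(-1/86))*(-106) = (152 + 37*(-1/86))*(-106) = (152 - 37/86)*(-106) = (13035/86)*(-106) = -690855/43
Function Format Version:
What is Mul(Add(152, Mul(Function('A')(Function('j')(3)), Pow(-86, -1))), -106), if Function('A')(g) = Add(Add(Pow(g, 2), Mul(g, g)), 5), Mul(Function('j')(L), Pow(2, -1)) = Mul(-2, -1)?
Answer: Rational(-690855, 43) ≈ -16066.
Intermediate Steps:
Function('j')(L) = 4 (Function('j')(L) = Mul(2, Mul(-2, -1)) = Mul(2, 2) = 4)
Function('A')(g) = Add(5, Mul(2, Pow(g, 2))) (Function('A')(g) = Add(Add(Pow(g, 2), Pow(g, 2)), 5) = Add(Mul(2, Pow(g, 2)), 5) = Add(5, Mul(2, Pow(g, 2))))
Mul(Add(152, Mul(Function('A')(Function('j')(3)), Pow(-86, -1))), -106) = Mul(Add(152, Mul(Add(5, Mul(2, Pow(4, 2))), Pow(-86, -1))), -106) = Mul(Add(152, Mul(Add(5, Mul(2, 16)), Rational(-1, 86))), -106) = Mul(Add(152, Mul(Add(5, 32), Rational(-1, 86))), -106) = Mul(Add(152, Mul(37, Rational(-1, 86))), -106) = Mul(Add(152, Rational(-37, 86)), -106) = Mul(Rational(13035, 86), -106) = Rational(-690855, 43)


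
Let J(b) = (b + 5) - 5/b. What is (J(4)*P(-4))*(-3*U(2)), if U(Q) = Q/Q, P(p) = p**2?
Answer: -372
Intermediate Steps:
U(Q) = 1
J(b) = 5 + b - 5/b (J(b) = (5 + b) - 5/b = 5 + b - 5/b)
(J(4)*P(-4))*(-3*U(2)) = ((5 + 4 - 5/4)*(-4)**2)*(-3*1) = ((5 + 4 - 5*1/4)*16)*(-3) = ((5 + 4 - 5/4)*16)*(-3) = ((31/4)*16)*(-3) = 124*(-3) = -372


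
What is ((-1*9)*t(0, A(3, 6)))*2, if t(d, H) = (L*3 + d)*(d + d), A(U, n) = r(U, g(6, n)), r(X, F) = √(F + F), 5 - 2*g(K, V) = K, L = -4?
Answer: 0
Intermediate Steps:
g(K, V) = 5/2 - K/2
r(X, F) = √2*√F (r(X, F) = √(2*F) = √2*√F)
A(U, n) = I (A(U, n) = √2*√(5/2 - ½*6) = √2*√(5/2 - 3) = √2*√(-½) = √2*(I*√2/2) = I)
t(d, H) = 2*d*(-12 + d) (t(d, H) = (-4*3 + d)*(d + d) = (-12 + d)*(2*d) = 2*d*(-12 + d))
((-1*9)*t(0, A(3, 6)))*2 = ((-1*9)*(2*0*(-12 + 0)))*2 = -18*0*(-12)*2 = -9*0*2 = 0*2 = 0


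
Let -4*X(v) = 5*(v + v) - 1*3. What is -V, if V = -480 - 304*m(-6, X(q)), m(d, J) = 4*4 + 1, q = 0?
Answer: 5648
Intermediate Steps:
X(v) = 3/4 - 5*v/2 (X(v) = -(5*(v + v) - 1*3)/4 = -(5*(2*v) - 3)/4 = -(10*v - 3)/4 = -(-3 + 10*v)/4 = 3/4 - 5*v/2)
m(d, J) = 17 (m(d, J) = 16 + 1 = 17)
V = -5648 (V = -480 - 304*17 = -480 - 5168 = -5648)
-V = -1*(-5648) = 5648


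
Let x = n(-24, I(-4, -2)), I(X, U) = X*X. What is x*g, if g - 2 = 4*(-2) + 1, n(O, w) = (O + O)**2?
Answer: -11520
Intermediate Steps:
I(X, U) = X**2
n(O, w) = 4*O**2 (n(O, w) = (2*O)**2 = 4*O**2)
x = 2304 (x = 4*(-24)**2 = 4*576 = 2304)
g = -5 (g = 2 + (4*(-2) + 1) = 2 + (-8 + 1) = 2 - 7 = -5)
x*g = 2304*(-5) = -11520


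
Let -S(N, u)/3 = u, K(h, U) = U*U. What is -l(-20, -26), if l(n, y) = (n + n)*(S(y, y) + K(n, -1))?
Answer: 3160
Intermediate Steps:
K(h, U) = U**2
S(N, u) = -3*u
l(n, y) = 2*n*(1 - 3*y) (l(n, y) = (n + n)*(-3*y + (-1)**2) = (2*n)*(-3*y + 1) = (2*n)*(1 - 3*y) = 2*n*(1 - 3*y))
-l(-20, -26) = -2*(-20)*(1 - 3*(-26)) = -2*(-20)*(1 + 78) = -2*(-20)*79 = -1*(-3160) = 3160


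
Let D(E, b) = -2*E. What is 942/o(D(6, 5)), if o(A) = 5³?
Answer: 942/125 ≈ 7.5360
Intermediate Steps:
o(A) = 125
942/o(D(6, 5)) = 942/125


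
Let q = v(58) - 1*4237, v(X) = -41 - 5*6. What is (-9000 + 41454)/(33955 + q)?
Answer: 32454/29647 ≈ 1.0947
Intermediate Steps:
v(X) = -71 (v(X) = -41 - 1*30 = -41 - 30 = -71)
q = -4308 (q = -71 - 1*4237 = -71 - 4237 = -4308)
(-9000 + 41454)/(33955 + q) = (-9000 + 41454)/(33955 - 4308) = 32454/29647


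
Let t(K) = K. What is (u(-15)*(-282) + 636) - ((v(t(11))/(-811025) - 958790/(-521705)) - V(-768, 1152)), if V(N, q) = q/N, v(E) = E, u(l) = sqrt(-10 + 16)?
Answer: 107075750668827/169246319050 - 282*sqrt(6) ≈ -58.094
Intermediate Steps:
u(l) = sqrt(6)
(u(-15)*(-282) + 636) - ((v(t(11))/(-811025) - 958790/(-521705)) - V(-768, 1152)) = (sqrt(6)*(-282) + 636) - ((11/(-811025) - 958790/(-521705)) - 1152/(-768)) = (-282*sqrt(6) + 636) - ((11*(-1/811025) - 958790*(-1/521705)) - 1152*(-1)/768) = (636 - 282*sqrt(6)) - ((-11/811025 + 191758/104341) - 1*(-3/2)) = (636 - 282*sqrt(6)) - (155519384199/84623159525 + 3/2) = (636 - 282*sqrt(6)) - 1*564908246973/169246319050 = (636 - 282*sqrt(6)) - 564908246973/169246319050 = 107075750668827/169246319050 - 282*sqrt(6)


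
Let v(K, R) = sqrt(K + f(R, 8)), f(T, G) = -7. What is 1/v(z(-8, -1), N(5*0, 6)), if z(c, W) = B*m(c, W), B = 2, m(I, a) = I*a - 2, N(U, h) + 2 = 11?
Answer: sqrt(5)/5 ≈ 0.44721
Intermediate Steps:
N(U, h) = 9 (N(U, h) = -2 + 11 = 9)
m(I, a) = -2 + I*a
z(c, W) = -4 + 2*W*c (z(c, W) = 2*(-2 + c*W) = 2*(-2 + W*c) = -4 + 2*W*c)
v(K, R) = sqrt(-7 + K) (v(K, R) = sqrt(K - 7) = sqrt(-7 + K))
1/v(z(-8, -1), N(5*0, 6)) = 1/(sqrt(-7 + (-4 + 2*(-1)*(-8)))) = 1/(sqrt(-7 + (-4 + 16))) = 1/(sqrt(-7 + 12)) = 1/(sqrt(5)) = sqrt(5)/5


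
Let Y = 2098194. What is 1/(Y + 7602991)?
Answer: 1/9701185 ≈ 1.0308e-7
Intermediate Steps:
1/(Y + 7602991) = 1/(2098194 + 7602991) = 1/9701185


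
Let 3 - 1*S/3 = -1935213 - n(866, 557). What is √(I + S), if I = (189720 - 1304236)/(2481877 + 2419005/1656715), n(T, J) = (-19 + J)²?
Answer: √282085984618528041417676125029/205588263653 ≈ 2583.4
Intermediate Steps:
S = 6673980 (S = 9 - 3*(-1935213 - (-19 + 557)²) = 9 - 3*(-1935213 - 1*538²) = 9 - 3*(-1935213 - 1*289444) = 9 - 3*(-1935213 - 289444) = 9 - 3*(-2224657) = 9 + 6673971 = 6673980)
I = -92321768747/205588263653 (I = -1114516/(2481877 + 2419005*(1/1656715)) = -1114516/(2481877 + 483801/331343) = -1114516/822353054612/331343 = -1114516*331343/822353054612 = -92321768747/205588263653 ≈ -0.44906)
√(I + S) = √(-92321768747/205588263653 + 6673980) = √(1372091867533080193/205588263653) = √282085984618528041417676125029/205588263653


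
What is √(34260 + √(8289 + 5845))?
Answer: √(34260 + √14134) ≈ 185.42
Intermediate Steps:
√(34260 + √(8289 + 5845)) = √(34260 + √14134)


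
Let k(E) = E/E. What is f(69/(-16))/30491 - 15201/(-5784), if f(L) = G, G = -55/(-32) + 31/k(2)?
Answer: 618243915/235146592 ≈ 2.6292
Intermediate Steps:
k(E) = 1
G = 1047/32 (G = -55/(-32) + 31/1 = -55*(-1/32) + 31*1 = 55/32 + 31 = 1047/32 ≈ 32.719)
f(L) = 1047/32
f(69/(-16))/30491 - 15201/(-5784) = (1047/32)/30491 - 15201/(-5784) = (1047/32)*(1/30491) - 15201*(-1/5784) = 1047/975712 + 5067/1928 = 618243915/235146592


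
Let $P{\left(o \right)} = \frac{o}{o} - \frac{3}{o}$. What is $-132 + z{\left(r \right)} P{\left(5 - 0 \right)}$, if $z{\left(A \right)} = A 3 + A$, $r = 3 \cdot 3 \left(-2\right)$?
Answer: $- \frac{804}{5} \approx -160.8$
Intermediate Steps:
$r = -18$ ($r = 9 \left(-2\right) = -18$)
$z{\left(A \right)} = 4 A$ ($z{\left(A \right)} = 3 A + A = 4 A$)
$P{\left(o \right)} = 1 - \frac{3}{o}$
$-132 + z{\left(r \right)} P{\left(5 - 0 \right)} = -132 + 4 \left(-18\right) \frac{-3 + \left(5 - 0\right)}{5 - 0} = -132 - 72 \frac{-3 + \left(5 + 0\right)}{5 + 0} = -132 - 72 \frac{-3 + 5}{5} = -132 - 72 \cdot \frac{1}{5} \cdot 2 = -132 - \frac{144}{5} = - \frac{804}{5}$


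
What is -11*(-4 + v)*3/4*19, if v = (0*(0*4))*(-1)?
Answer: 627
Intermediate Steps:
v = 0 (v = (0*0)*(-1) = 0*(-1) = 0)
-11*(-4 + v)*3/4*19 = -11*(-4 + 0)*3/4*19 = -(-44)*3*(¼)*19 = -(-44)*3/4*19 = -11*(-3)*19 = 33*19 = 627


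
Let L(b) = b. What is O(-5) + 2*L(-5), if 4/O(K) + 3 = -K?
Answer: -8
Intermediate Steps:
O(K) = 4/(-3 - K)
O(-5) + 2*L(-5) = -4/(3 - 5) + 2*(-5) = -4/(-2) - 10 = -4*(-½) - 10 = 2 - 10 = -8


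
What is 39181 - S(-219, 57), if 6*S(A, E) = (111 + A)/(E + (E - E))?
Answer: 744445/19 ≈ 39181.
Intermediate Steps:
S(A, E) = (111 + A)/(6*E) (S(A, E) = ((111 + A)/(E + (E - E)))/6 = ((111 + A)/(E + 0))/6 = ((111 + A)/E)/6 = (111 + A)/(6*E))
39181 - S(-219, 57) = 39181 - (111 - 219)/(6*57) = 39181 - (-108)/(6*57) = 39181 - 1*(-6/19) = 39181 + 6/19 = 744445/19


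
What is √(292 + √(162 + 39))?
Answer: √(292 + √201) ≈ 17.498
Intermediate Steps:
√(292 + √(162 + 39)) = √(292 + √201)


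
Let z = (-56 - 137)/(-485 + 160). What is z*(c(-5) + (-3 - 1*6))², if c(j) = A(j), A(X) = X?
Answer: 37828/325 ≈ 116.39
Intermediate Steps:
c(j) = j
z = 193/325 (z = -193/(-325) = -193*(-1/325) = 193/325 ≈ 0.59385)
z*(c(-5) + (-3 - 1*6))² = 193*(-5 + (-3 - 1*6))²/325 = 193*(-5 + (-3 - 6))²/325 = 193*(-5 - 9)²/325 = (193/325)*(-14)² = (193/325)*196 = 37828/325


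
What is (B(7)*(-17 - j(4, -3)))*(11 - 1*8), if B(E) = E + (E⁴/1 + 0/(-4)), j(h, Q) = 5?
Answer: -158928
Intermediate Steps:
B(E) = E + E⁴ (B(E) = E + (E⁴*1 + 0*(-¼)) = E + (E⁴ + 0) = E + E⁴)
(B(7)*(-17 - j(4, -3)))*(11 - 1*8) = ((7 + 7⁴)*(-17 - 1*5))*(11 - 1*8) = ((7 + 2401)*(-17 - 5))*(11 - 8) = (2408*(-22))*3 = -52976*3 = -158928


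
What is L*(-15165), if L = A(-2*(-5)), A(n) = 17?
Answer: -257805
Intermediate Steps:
L = 17
L*(-15165) = 17*(-15165) = -257805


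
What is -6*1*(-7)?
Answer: 42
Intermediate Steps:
-6*1*(-7) = -6*(-7) = 42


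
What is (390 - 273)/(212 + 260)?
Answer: 117/472 ≈ 0.24788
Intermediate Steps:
(390 - 273)/(212 + 260) = 117/472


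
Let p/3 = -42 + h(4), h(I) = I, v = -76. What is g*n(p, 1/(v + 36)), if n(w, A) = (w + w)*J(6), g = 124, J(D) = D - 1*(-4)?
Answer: -282720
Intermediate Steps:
J(D) = 4 + D (J(D) = D + 4 = 4 + D)
p = -114 (p = 3*(-42 + 4) = 3*(-38) = -114)
n(w, A) = 20*w (n(w, A) = (w + w)*(4 + 6) = (2*w)*10 = 20*w)
g*n(p, 1/(v + 36)) = 124*(20*(-114)) = 124*(-2280) = -282720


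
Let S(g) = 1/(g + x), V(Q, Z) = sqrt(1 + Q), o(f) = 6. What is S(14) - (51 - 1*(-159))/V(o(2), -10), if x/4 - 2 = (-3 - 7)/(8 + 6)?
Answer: 7/134 - 30*sqrt(7) ≈ -79.320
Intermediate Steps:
x = 36/7 (x = 8 + 4*((-3 - 7)/(8 + 6)) = 8 + 4*(-10/14) = 8 + 4*(-10*1/14) = 8 + 4*(-5/7) = 8 - 20/7 = 36/7 ≈ 5.1429)
S(g) = 1/(36/7 + g) (S(g) = 1/(g + 36/7) = 1/(36/7 + g))
S(14) - (51 - 1*(-159))/V(o(2), -10) = 7/(36 + 7*14) - (51 - 1*(-159))/(sqrt(1 + 6)) = 7/(36 + 98) - (51 + 159)/(sqrt(7)) = 7/134 - 210*sqrt(7)/7 = 7*(1/134) - 30*sqrt(7) = 7/134 - 30*sqrt(7)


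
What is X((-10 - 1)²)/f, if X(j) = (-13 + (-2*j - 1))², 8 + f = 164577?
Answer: 65536/164569 ≈ 0.39823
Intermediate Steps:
f = 164569 (f = -8 + 164577 = 164569)
X(j) = (-14 - 2*j)² (X(j) = (-13 + (-1 - 2*j))² = (-14 - 2*j)²)
X((-10 - 1)²)/f = (4*(7 + (-10 - 1)²)²)/164569 = (4*(7 + (-11)²)²)*(1/164569) = (4*(7 + 121)²)*(1/164569) = (4*128²)*(1/164569) = (4*16384)*(1/164569) = 65536*(1/164569) = 65536/164569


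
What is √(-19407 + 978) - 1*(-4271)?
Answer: 4271 + I*√18429 ≈ 4271.0 + 135.75*I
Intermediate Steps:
√(-19407 + 978) - 1*(-4271) = √(-18429) + 4271 = I*√18429 + 4271 = 4271 + I*√18429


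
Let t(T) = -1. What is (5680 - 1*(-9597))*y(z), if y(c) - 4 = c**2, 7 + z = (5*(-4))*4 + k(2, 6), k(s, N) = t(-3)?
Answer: 118366196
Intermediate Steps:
k(s, N) = -1
z = -88 (z = -7 + ((5*(-4))*4 - 1) = -7 + (-20*4 - 1) = -7 + (-80 - 1) = -7 - 81 = -88)
y(c) = 4 + c**2
(5680 - 1*(-9597))*y(z) = (5680 - 1*(-9597))*(4 + (-88)**2) = (5680 + 9597)*(4 + 7744) = 15277*7748 = 118366196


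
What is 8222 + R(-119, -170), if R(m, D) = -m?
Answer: 8341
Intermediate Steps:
8222 + R(-119, -170) = 8222 - 1*(-119) = 8222 + 119 = 8341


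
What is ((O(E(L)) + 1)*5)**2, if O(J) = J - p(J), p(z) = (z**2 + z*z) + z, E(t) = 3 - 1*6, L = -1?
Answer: 7225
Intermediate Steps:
E(t) = -3 (E(t) = 3 - 6 = -3)
p(z) = z + 2*z**2 (p(z) = (z**2 + z**2) + z = 2*z**2 + z = z + 2*z**2)
O(J) = J - J*(1 + 2*J)
((O(E(L)) + 1)*5)**2 = ((-2*(-3)**2 + 1)*5)**2 = ((-2*9 + 1)*5)**2 = ((-18 + 1)*5)**2 = (-17*5)**2 = (-85)**2 = 7225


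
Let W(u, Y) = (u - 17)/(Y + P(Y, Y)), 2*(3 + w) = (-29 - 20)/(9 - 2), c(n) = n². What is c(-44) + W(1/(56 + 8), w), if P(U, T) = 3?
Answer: 434751/224 ≈ 1940.9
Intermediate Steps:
w = -13/2 (w = -3 + ((-29 - 20)/(9 - 2))/2 = -3 + (-49/7)/2 = -3 + (-49*⅐)/2 = -3 + (½)*(-7) = -3 - 7/2 = -13/2 ≈ -6.5000)
W(u, Y) = (-17 + u)/(3 + Y) (W(u, Y) = (u - 17)/(Y + 3) = (-17 + u)/(3 + Y))
c(-44) + W(1/(56 + 8), w) = (-44)² + (-17 + 1/(56 + 8))/(3 - 13/2) = 1936 + (-17 + 1/64)/(-7/2) = 1936 - 2*(-17 + 1/64)/7 = 1936 - 2/7*(-1087/64) = 1936 + 1087/224 = 434751/224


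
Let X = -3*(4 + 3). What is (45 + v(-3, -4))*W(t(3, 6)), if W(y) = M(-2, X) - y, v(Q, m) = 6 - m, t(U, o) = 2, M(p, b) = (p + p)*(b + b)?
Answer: 9130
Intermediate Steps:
X = -21 (X = -3*7 = -21)
M(p, b) = 4*b*p (M(p, b) = (2*p)*(2*b) = 4*b*p)
W(y) = 168 - y (W(y) = 4*(-21)*(-2) - y = 168 - y)
(45 + v(-3, -4))*W(t(3, 6)) = (45 + (6 - 1*(-4)))*(168 - 1*2) = (45 + (6 + 4))*(168 - 2) = (45 + 10)*166 = 55*166 = 9130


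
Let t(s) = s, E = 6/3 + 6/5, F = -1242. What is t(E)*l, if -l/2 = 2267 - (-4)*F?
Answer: 86432/5 ≈ 17286.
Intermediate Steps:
E = 16/5 (E = 6*(1/3) + 6*(1/5) = 2 + 6/5 = 16/5 ≈ 3.2000)
l = 5402 (l = -2*(2267 - (-4)*(-1242)) = -2*(2267 - 1*4968) = -2*(2267 - 4968) = -2*(-2701) = 5402)
t(E)*l = (16/5)*5402 = 86432/5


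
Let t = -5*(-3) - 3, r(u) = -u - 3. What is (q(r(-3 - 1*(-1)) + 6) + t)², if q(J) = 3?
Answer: 225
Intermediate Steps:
r(u) = -3 - u
t = 12 (t = 15 - 3 = 12)
(q(r(-3 - 1*(-1)) + 6) + t)² = (3 + 12)² = 15² = 225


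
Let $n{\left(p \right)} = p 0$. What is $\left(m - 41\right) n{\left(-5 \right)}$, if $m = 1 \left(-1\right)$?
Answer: $0$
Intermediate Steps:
$n{\left(p \right)} = 0$
$m = -1$
$\left(m - 41\right) n{\left(-5 \right)} = \left(-1 - 41\right) 0 = \left(-42\right) 0 = 0$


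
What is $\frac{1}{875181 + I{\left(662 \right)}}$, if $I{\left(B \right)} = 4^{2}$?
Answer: $\frac{1}{875197} \approx 1.1426 \cdot 10^{-6}$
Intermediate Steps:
$I{\left(B \right)} = 16$
$\frac{1}{875181 + I{\left(662 \right)}} = \frac{1}{875181 + 16} = \frac{1}{875197}$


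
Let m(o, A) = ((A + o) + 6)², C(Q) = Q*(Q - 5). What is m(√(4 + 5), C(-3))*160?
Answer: 174240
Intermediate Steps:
C(Q) = Q*(-5 + Q)
m(o, A) = (6 + A + o)²
m(√(4 + 5), C(-3))*160 = (6 - 3*(-5 - 3) + √(4 + 5))²*160 = (6 - 3*(-8) + √9)²*160 = (6 + 24 + 3)²*160 = 33²*160 = 1089*160 = 174240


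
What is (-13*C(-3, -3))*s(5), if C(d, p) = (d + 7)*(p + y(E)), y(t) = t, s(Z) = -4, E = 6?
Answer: 624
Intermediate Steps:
C(d, p) = (6 + p)*(7 + d) (C(d, p) = (d + 7)*(p + 6) = (7 + d)*(6 + p) = (6 + p)*(7 + d))
(-13*C(-3, -3))*s(5) = -13*(42 + 6*(-3) + 7*(-3) - 3*(-3))*(-4) = -13*(42 - 18 - 21 + 9)*(-4) = -13*12*(-4) = -156*(-4) = 624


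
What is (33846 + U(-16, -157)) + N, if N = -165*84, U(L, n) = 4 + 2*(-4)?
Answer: 19982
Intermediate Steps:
U(L, n) = -4 (U(L, n) = 4 - 8 = -4)
N = -13860
(33846 + U(-16, -157)) + N = (33846 - 4) - 13860 = 33842 - 13860 = 19982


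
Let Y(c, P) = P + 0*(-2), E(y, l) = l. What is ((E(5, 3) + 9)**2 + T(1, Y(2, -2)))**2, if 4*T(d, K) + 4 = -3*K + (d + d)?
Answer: 21025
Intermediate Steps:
Y(c, P) = P (Y(c, P) = P + 0 = P)
T(d, K) = -1 + d/2 - 3*K/4 (T(d, K) = -1 + (-3*K + (d + d))/4 = -1 + (-3*K + 2*d)/4 = -1 + (d/2 - 3*K/4) = -1 + d/2 - 3*K/4)
((E(5, 3) + 9)**2 + T(1, Y(2, -2)))**2 = ((3 + 9)**2 + (-1 + (1/2)*1 - 3/4*(-2)))**2 = (12**2 + (-1 + 1/2 + 3/2))**2 = (144 + 1)**2 = 145**2 = 21025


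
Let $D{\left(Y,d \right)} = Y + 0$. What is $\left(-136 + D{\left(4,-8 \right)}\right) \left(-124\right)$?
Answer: $16368$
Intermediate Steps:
$D{\left(Y,d \right)} = Y$
$\left(-136 + D{\left(4,-8 \right)}\right) \left(-124\right) = \left(-136 + 4\right) \left(-124\right) = \left(-132\right) \left(-124\right) = 16368$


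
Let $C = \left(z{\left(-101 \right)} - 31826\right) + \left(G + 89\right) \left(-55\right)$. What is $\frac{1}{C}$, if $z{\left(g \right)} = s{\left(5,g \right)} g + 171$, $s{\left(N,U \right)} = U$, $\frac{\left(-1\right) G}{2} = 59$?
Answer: $- \frac{1}{19859} \approx -5.0355 \cdot 10^{-5}$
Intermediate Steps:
$G = -118$ ($G = \left(-2\right) 59 = -118$)
$z{\left(g \right)} = 171 + g^{2}$ ($z{\left(g \right)} = g g + 171 = g^{2} + 171 = 171 + g^{2}$)
$C = -19859$ ($C = \left(\left(171 + \left(-101\right)^{2}\right) - 31826\right) + \left(-118 + 89\right) \left(-55\right) = \left(\left(171 + 10201\right) - 31826\right) - -1595 = \left(10372 - 31826\right) + 1595 = -21454 + 1595 = -19859$)
$\frac{1}{C} = \frac{1}{-19859} = - \frac{1}{19859}$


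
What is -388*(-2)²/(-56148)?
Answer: 388/14037 ≈ 0.027641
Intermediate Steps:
-388*(-2)²/(-56148) = -388*4*(-1/56148) = -1552*(-1/56148) = 388/14037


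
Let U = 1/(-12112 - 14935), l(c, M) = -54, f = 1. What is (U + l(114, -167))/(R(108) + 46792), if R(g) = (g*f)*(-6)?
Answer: -1460539/1248056768 ≈ -0.0011702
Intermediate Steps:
R(g) = -6*g (R(g) = (g*1)*(-6) = g*(-6) = -6*g)
U = -1/27047 (U = 1/(-27047) = -1/27047 ≈ -3.6973e-5)
(U + l(114, -167))/(R(108) + 46792) = (-1/27047 - 54)/(-6*108 + 46792) = -1460539/(27047*(-648 + 46792)) = -1460539/27047/46144 = -1460539/27047*1/46144 = -1460539/1248056768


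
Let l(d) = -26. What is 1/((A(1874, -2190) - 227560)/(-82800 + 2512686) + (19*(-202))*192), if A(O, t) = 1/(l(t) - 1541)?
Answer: -3807631362/2805828676718873 ≈ -1.3570e-6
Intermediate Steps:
A(O, t) = -1/1567 (A(O, t) = 1/(-26 - 1541) = 1/(-1567) = -1/1567)
1/((A(1874, -2190) - 227560)/(-82800 + 2512686) + (19*(-202))*192) = 1/((-1/1567 - 227560)/(-82800 + 2512686) + (19*(-202))*192) = 1/(-356586521/1567/2429886 - 3838*192) = 1/(-356586521/1567*1/2429886 - 736896) = 1/(-356586521/3807631362 - 736896) = 1/(-2805828676718873/3807631362) = -3807631362/2805828676718873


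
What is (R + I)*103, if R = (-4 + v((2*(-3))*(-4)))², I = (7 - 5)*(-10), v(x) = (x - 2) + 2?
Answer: 39140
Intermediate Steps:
v(x) = x (v(x) = (-2 + x) + 2 = x)
I = -20 (I = 2*(-10) = -20)
R = 400 (R = (-4 + (2*(-3))*(-4))² = (-4 - 6*(-4))² = (-4 + 24)² = 20² = 400)
(R + I)*103 = (400 - 20)*103 = 380*103 = 39140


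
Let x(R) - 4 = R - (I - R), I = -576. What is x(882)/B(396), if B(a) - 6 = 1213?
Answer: 2344/1219 ≈ 1.9229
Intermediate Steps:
B(a) = 1219 (B(a) = 6 + 1213 = 1219)
x(R) = 580 + 2*R (x(R) = 4 + (R - (-576 - R)) = 4 + (R + (576 + R)) = 4 + (576 + 2*R) = 580 + 2*R)
x(882)/B(396) = (580 + 2*882)/1219 = (580 + 1764)*(1/1219) = 2344*(1/1219) = 2344/1219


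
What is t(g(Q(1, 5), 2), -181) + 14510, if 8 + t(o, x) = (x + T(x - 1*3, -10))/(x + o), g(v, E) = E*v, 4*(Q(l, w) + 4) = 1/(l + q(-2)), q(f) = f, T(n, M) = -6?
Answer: 5496632/379 ≈ 14503.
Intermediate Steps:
Q(l, w) = -4 + 1/(4*(-2 + l)) (Q(l, w) = -4 + 1/(4*(l - 2)) = -4 + 1/(4*(-2 + l)))
t(o, x) = -8 + (-6 + x)/(o + x) (t(o, x) = -8 + (x - 6)/(x + o) = -8 + (-6 + x)/(o + x))
t(g(Q(1, 5), 2), -181) + 14510 = (-6 - 16*(33 - 16*1)/(4*(-2 + 1)) - 7*(-181))/(2*((33 - 16*1)/(4*(-2 + 1))) - 181) + 14510 = (-6 - 16*(1/4)*(33 - 16)/(-1) + 1267)/(2*((1/4)*(33 - 16)/(-1)) - 181) + 14510 = (-6 - 16*(1/4)*(-1)*17 + 1267)/(2*((1/4)*(-1)*17) - 181) + 14510 = (-6 - 16*(-17)/4 + 1267)/(2*(-17/4) - 181) + 14510 = (-6 - 8*(-17/2) + 1267)/(-17/2 - 181) + 14510 = (-6 + 68 + 1267)/(-379/2) + 14510 = -2/379*1329 + 14510 = -2658/379 + 14510 = 5496632/379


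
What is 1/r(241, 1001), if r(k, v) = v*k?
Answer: 1/241241 ≈ 4.1452e-6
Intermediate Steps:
r(k, v) = k*v
1/r(241, 1001) = 1/(241*1001) = 1/241241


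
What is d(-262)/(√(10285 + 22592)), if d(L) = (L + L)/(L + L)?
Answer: √3653/10959 ≈ 0.0055151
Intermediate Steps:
d(L) = 1 (d(L) = (2*L)/((2*L)) = (2*L)*(1/(2*L)) = 1)
d(-262)/(√(10285 + 22592)) = 1/√(10285 + 22592) = 1/√32877 = 1/(3*√3653) = 1*(√3653/10959) = √3653/10959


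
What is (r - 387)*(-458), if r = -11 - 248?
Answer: 295868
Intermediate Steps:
r = -259
(r - 387)*(-458) = (-259 - 387)*(-458) = -646*(-458) = 295868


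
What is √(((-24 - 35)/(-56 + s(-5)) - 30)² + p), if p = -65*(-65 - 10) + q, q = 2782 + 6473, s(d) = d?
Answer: √55714171/61 ≈ 122.36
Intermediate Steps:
q = 9255
p = 14130 (p = -65*(-65 - 10) + 9255 = -65*(-75) + 9255 = 4875 + 9255 = 14130)
√(((-24 - 35)/(-56 + s(-5)) - 30)² + p) = √(((-24 - 35)/(-56 - 5) - 30)² + 14130) = √((-59/(-61) - 30)² + 14130) = √((-59*(-1/61) - 30)² + 14130) = √((59/61 - 30)² + 14130) = √((-1771/61)² + 14130) = √(3136441/3721 + 14130) = √(55714171/3721) = √55714171/61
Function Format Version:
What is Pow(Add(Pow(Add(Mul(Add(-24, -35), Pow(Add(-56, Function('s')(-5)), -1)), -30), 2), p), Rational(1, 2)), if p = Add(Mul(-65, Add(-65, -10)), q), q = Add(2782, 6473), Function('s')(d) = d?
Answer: Mul(Rational(1, 61), Pow(55714171, Rational(1, 2))) ≈ 122.36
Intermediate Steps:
q = 9255
p = 14130 (p = Add(Mul(-65, Add(-65, -10)), 9255) = Add(Mul(-65, -75), 9255) = Add(4875, 9255) = 14130)
Pow(Add(Pow(Add(Mul(Add(-24, -35), Pow(Add(-56, Function('s')(-5)), -1)), -30), 2), p), Rational(1, 2)) = Pow(Add(Pow(Add(Mul(Add(-24, -35), Pow(Add(-56, -5), -1)), -30), 2), 14130), Rational(1, 2)) = Pow(Add(Pow(Add(Mul(-59, Pow(-61, -1)), -30), 2), 14130), Rational(1, 2)) = Pow(Add(Pow(Add(Mul(-59, Rational(-1, 61)), -30), 2), 14130), Rational(1, 2)) = Pow(Add(Pow(Add(Rational(59, 61), -30), 2), 14130), Rational(1, 2)) = Pow(Add(Pow(Rational(-1771, 61), 2), 14130), Rational(1, 2)) = Pow(Add(Rational(3136441, 3721), 14130), Rational(1, 2)) = Pow(Rational(55714171, 3721), Rational(1, 2)) = Mul(Rational(1, 61), Pow(55714171, Rational(1, 2)))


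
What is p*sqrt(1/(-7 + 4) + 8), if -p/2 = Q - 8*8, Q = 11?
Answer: 106*sqrt(69)/3 ≈ 293.50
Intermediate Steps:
p = 106 (p = -2*(11 - 8*8) = -2*(11 - 64) = -2*(-53) = 106)
p*sqrt(1/(-7 + 4) + 8) = 106*sqrt(1/(-7 + 4) + 8) = 106*sqrt(1/(-3) + 8) = 106*sqrt(-1/3 + 8) = 106*sqrt(23/3) = 106*(sqrt(69)/3) = 106*sqrt(69)/3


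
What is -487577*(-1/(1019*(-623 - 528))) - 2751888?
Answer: -3227604614249/1172869 ≈ -2.7519e+6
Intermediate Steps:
-487577*(-1/(1019*(-623 - 528))) - 2751888 = -487577/((-1151*(-1019))) - 2751888 = -487577/1172869 - 2751888 = -3227604614249/1172869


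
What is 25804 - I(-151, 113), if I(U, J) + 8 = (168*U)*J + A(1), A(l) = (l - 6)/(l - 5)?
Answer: 11569579/4 ≈ 2.8924e+6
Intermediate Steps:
A(l) = (-6 + l)/(-5 + l)
I(U, J) = -27/4 + 168*J*U (I(U, J) = -8 + ((168*U)*J + (-6 + 1)/(-5 + 1)) = -8 + (168*J*U - 5/(-4)) = -8 + (168*J*U - ¼*(-5)) = -8 + (168*J*U + 5/4) = -8 + (5/4 + 168*J*U) = -27/4 + 168*J*U)
25804 - I(-151, 113) = 25804 - (-27/4 + 168*113*(-151)) = 25804 - (-27/4 - 2866584) = 25804 - 1*(-11466363/4) = 25804 + 11466363/4 = 11569579/4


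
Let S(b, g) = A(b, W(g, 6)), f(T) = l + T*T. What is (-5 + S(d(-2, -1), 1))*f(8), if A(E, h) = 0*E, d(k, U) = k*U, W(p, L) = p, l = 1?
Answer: -325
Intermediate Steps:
f(T) = 1 + T² (f(T) = 1 + T*T = 1 + T²)
d(k, U) = U*k
A(E, h) = 0
S(b, g) = 0
(-5 + S(d(-2, -1), 1))*f(8) = (-5 + 0)*(1 + 8²) = -5*(1 + 64) = -5*65 = -325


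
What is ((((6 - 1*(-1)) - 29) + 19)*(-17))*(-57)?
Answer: -2907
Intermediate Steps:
((((6 - 1*(-1)) - 29) + 19)*(-17))*(-57) = ((((6 + 1) - 29) + 19)*(-17))*(-57) = (((7 - 29) + 19)*(-17))*(-57) = ((-22 + 19)*(-17))*(-57) = -3*(-17)*(-57) = 51*(-57) = -2907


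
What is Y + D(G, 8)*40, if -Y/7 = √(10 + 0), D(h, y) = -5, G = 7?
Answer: -200 - 7*√10 ≈ -222.14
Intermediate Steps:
Y = -7*√10 (Y = -7*√(10 + 0) = -7*√10 ≈ -22.136)
Y + D(G, 8)*40 = -7*√10 - 5*40 = -7*√10 - 200 = -200 - 7*√10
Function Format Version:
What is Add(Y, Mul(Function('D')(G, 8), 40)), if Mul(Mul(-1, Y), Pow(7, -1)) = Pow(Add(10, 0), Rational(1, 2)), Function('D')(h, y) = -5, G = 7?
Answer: Add(-200, Mul(-7, Pow(10, Rational(1, 2)))) ≈ -222.14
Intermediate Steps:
Y = Mul(-7, Pow(10, Rational(1, 2))) (Y = Mul(-7, Pow(Add(10, 0), Rational(1, 2))) = Mul(-7, Pow(10, Rational(1, 2))) ≈ -22.136)
Add(Y, Mul(Function('D')(G, 8), 40)) = Add(Mul(-7, Pow(10, Rational(1, 2))), Mul(-5, 40)) = Add(Mul(-7, Pow(10, Rational(1, 2))), -200) = Add(-200, Mul(-7, Pow(10, Rational(1, 2))))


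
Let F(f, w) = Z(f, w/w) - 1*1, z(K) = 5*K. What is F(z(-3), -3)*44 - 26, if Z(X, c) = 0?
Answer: -70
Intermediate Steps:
F(f, w) = -1 (F(f, w) = 0 - 1*1 = 0 - 1 = -1)
F(z(-3), -3)*44 - 26 = -1*44 - 26 = -44 - 26 = -70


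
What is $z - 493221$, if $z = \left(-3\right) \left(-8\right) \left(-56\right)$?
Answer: $-494565$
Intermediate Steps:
$z = -1344$ ($z = 24 \left(-56\right) = -1344$)
$z - 493221 = -1344 - 493221 = -494565$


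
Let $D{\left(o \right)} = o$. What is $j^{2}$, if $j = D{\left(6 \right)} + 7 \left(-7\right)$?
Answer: $1849$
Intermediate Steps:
$j = -43$ ($j = 6 + 7 \left(-7\right) = 6 - 49 = -43$)
$j^{2} = \left(-43\right)^{2} = 1849$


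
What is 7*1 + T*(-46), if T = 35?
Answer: -1603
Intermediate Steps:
7*1 + T*(-46) = 7*1 + 35*(-46) = 7 - 1610 = -1603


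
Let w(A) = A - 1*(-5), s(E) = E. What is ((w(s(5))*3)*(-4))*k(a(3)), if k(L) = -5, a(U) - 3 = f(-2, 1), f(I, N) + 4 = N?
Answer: 600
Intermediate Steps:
f(I, N) = -4 + N
a(U) = 0 (a(U) = 3 + (-4 + 1) = 3 - 3 = 0)
w(A) = 5 + A (w(A) = A + 5 = 5 + A)
((w(s(5))*3)*(-4))*k(a(3)) = (((5 + 5)*3)*(-4))*(-5) = ((10*3)*(-4))*(-5) = (30*(-4))*(-5) = -120*(-5) = 600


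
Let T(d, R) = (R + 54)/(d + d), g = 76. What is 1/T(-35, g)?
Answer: -7/13 ≈ -0.53846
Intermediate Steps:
T(d, R) = (54 + R)/(2*d) (T(d, R) = (54 + R)/((2*d)) = (54 + R)*(1/(2*d)) = (54 + R)/(2*d))
1/T(-35, g) = 1/((½)*(54 + 76)/(-35)) = 1/((½)*(-1/35)*130) = 1/(-13/7) = -7/13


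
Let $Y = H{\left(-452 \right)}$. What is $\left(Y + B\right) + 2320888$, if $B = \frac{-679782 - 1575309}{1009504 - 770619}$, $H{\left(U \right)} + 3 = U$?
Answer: $\frac{554314382114}{238885} \approx 2.3204 \cdot 10^{6}$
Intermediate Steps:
$H{\left(U \right)} = -3 + U$
$Y = -455$ ($Y = -3 - 452 = -455$)
$B = - \frac{2255091}{238885} \approx -9.4401$
$\left(Y + B\right) + 2320888 = \left(-455 - \frac{2255091}{238885}\right) + 2320888 = - \frac{110947766}{238885} + 2320888 = \frac{554314382114}{238885}$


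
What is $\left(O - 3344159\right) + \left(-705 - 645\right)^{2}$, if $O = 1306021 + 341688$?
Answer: $126050$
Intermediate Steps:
$O = 1647709$
$\left(O - 3344159\right) + \left(-705 - 645\right)^{2} = \left(1647709 - 3344159\right) + \left(-705 - 645\right)^{2} = -1696450 + \left(-1350\right)^{2} = -1696450 + 1822500 = 126050$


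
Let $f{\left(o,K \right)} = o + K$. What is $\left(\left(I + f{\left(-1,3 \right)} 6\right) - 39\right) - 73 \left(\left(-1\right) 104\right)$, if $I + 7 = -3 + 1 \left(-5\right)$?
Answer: $7550$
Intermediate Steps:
$I = -15$ ($I = -7 + \left(-3 + 1 \left(-5\right)\right) = -7 - 8 = -15$)
$f{\left(o,K \right)} = K + o$
$\left(\left(I + f{\left(-1,3 \right)} 6\right) - 39\right) - 73 \left(\left(-1\right) 104\right) = \left(\left(-15 + \left(3 - 1\right) 6\right) - 39\right) - 73 \left(\left(-1\right) 104\right) = \left(\left(-15 + 2 \cdot 6\right) - 39\right) - -7592 = \left(\left(-15 + 12\right) - 39\right) + 7592 = \left(-3 - 39\right) + 7592 = -42 + 7592 = 7550$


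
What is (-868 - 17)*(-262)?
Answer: 231870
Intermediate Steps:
(-868 - 17)*(-262) = -885*(-262) = 231870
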